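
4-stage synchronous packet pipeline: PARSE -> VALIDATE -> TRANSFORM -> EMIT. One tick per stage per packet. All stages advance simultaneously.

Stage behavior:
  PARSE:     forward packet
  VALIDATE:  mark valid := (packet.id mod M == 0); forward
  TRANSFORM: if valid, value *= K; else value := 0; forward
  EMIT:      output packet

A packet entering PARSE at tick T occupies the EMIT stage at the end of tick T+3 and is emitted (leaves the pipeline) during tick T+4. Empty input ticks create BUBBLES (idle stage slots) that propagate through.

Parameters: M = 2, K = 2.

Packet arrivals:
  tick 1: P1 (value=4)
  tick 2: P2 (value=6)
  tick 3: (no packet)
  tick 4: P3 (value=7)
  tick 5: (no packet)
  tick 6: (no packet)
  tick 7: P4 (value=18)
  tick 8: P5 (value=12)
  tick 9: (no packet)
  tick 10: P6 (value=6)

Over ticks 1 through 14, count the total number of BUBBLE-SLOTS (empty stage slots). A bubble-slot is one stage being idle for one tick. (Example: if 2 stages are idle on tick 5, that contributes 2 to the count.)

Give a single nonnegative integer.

Tick 1: [PARSE:P1(v=4,ok=F), VALIDATE:-, TRANSFORM:-, EMIT:-] out:-; bubbles=3
Tick 2: [PARSE:P2(v=6,ok=F), VALIDATE:P1(v=4,ok=F), TRANSFORM:-, EMIT:-] out:-; bubbles=2
Tick 3: [PARSE:-, VALIDATE:P2(v=6,ok=T), TRANSFORM:P1(v=0,ok=F), EMIT:-] out:-; bubbles=2
Tick 4: [PARSE:P3(v=7,ok=F), VALIDATE:-, TRANSFORM:P2(v=12,ok=T), EMIT:P1(v=0,ok=F)] out:-; bubbles=1
Tick 5: [PARSE:-, VALIDATE:P3(v=7,ok=F), TRANSFORM:-, EMIT:P2(v=12,ok=T)] out:P1(v=0); bubbles=2
Tick 6: [PARSE:-, VALIDATE:-, TRANSFORM:P3(v=0,ok=F), EMIT:-] out:P2(v=12); bubbles=3
Tick 7: [PARSE:P4(v=18,ok=F), VALIDATE:-, TRANSFORM:-, EMIT:P3(v=0,ok=F)] out:-; bubbles=2
Tick 8: [PARSE:P5(v=12,ok=F), VALIDATE:P4(v=18,ok=T), TRANSFORM:-, EMIT:-] out:P3(v=0); bubbles=2
Tick 9: [PARSE:-, VALIDATE:P5(v=12,ok=F), TRANSFORM:P4(v=36,ok=T), EMIT:-] out:-; bubbles=2
Tick 10: [PARSE:P6(v=6,ok=F), VALIDATE:-, TRANSFORM:P5(v=0,ok=F), EMIT:P4(v=36,ok=T)] out:-; bubbles=1
Tick 11: [PARSE:-, VALIDATE:P6(v=6,ok=T), TRANSFORM:-, EMIT:P5(v=0,ok=F)] out:P4(v=36); bubbles=2
Tick 12: [PARSE:-, VALIDATE:-, TRANSFORM:P6(v=12,ok=T), EMIT:-] out:P5(v=0); bubbles=3
Tick 13: [PARSE:-, VALIDATE:-, TRANSFORM:-, EMIT:P6(v=12,ok=T)] out:-; bubbles=3
Tick 14: [PARSE:-, VALIDATE:-, TRANSFORM:-, EMIT:-] out:P6(v=12); bubbles=4
Total bubble-slots: 32

Answer: 32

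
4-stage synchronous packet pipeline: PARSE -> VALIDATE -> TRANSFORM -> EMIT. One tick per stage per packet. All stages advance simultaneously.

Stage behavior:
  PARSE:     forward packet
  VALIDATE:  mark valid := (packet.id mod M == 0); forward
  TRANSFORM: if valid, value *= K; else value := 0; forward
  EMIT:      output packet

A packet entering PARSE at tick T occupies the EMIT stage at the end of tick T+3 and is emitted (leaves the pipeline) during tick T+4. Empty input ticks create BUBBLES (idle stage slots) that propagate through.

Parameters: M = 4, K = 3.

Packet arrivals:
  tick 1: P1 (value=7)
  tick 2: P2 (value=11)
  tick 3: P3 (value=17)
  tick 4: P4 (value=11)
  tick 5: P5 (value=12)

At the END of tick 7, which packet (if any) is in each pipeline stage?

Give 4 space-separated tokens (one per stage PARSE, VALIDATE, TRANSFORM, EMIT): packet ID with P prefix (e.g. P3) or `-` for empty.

Answer: - - P5 P4

Derivation:
Tick 1: [PARSE:P1(v=7,ok=F), VALIDATE:-, TRANSFORM:-, EMIT:-] out:-; in:P1
Tick 2: [PARSE:P2(v=11,ok=F), VALIDATE:P1(v=7,ok=F), TRANSFORM:-, EMIT:-] out:-; in:P2
Tick 3: [PARSE:P3(v=17,ok=F), VALIDATE:P2(v=11,ok=F), TRANSFORM:P1(v=0,ok=F), EMIT:-] out:-; in:P3
Tick 4: [PARSE:P4(v=11,ok=F), VALIDATE:P3(v=17,ok=F), TRANSFORM:P2(v=0,ok=F), EMIT:P1(v=0,ok=F)] out:-; in:P4
Tick 5: [PARSE:P5(v=12,ok=F), VALIDATE:P4(v=11,ok=T), TRANSFORM:P3(v=0,ok=F), EMIT:P2(v=0,ok=F)] out:P1(v=0); in:P5
Tick 6: [PARSE:-, VALIDATE:P5(v=12,ok=F), TRANSFORM:P4(v=33,ok=T), EMIT:P3(v=0,ok=F)] out:P2(v=0); in:-
Tick 7: [PARSE:-, VALIDATE:-, TRANSFORM:P5(v=0,ok=F), EMIT:P4(v=33,ok=T)] out:P3(v=0); in:-
At end of tick 7: ['-', '-', 'P5', 'P4']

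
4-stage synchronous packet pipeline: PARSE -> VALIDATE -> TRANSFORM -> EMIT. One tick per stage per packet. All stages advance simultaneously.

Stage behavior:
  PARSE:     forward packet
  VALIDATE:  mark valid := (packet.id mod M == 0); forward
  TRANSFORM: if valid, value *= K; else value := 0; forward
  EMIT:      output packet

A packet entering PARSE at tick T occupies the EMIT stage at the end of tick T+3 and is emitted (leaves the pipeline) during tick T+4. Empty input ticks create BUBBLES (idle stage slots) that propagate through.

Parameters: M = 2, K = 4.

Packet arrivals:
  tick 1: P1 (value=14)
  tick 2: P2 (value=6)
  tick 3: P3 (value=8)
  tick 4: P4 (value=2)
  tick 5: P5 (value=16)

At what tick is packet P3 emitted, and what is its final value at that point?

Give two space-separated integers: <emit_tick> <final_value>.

Tick 1: [PARSE:P1(v=14,ok=F), VALIDATE:-, TRANSFORM:-, EMIT:-] out:-; in:P1
Tick 2: [PARSE:P2(v=6,ok=F), VALIDATE:P1(v=14,ok=F), TRANSFORM:-, EMIT:-] out:-; in:P2
Tick 3: [PARSE:P3(v=8,ok=F), VALIDATE:P2(v=6,ok=T), TRANSFORM:P1(v=0,ok=F), EMIT:-] out:-; in:P3
Tick 4: [PARSE:P4(v=2,ok=F), VALIDATE:P3(v=8,ok=F), TRANSFORM:P2(v=24,ok=T), EMIT:P1(v=0,ok=F)] out:-; in:P4
Tick 5: [PARSE:P5(v=16,ok=F), VALIDATE:P4(v=2,ok=T), TRANSFORM:P3(v=0,ok=F), EMIT:P2(v=24,ok=T)] out:P1(v=0); in:P5
Tick 6: [PARSE:-, VALIDATE:P5(v=16,ok=F), TRANSFORM:P4(v=8,ok=T), EMIT:P3(v=0,ok=F)] out:P2(v=24); in:-
Tick 7: [PARSE:-, VALIDATE:-, TRANSFORM:P5(v=0,ok=F), EMIT:P4(v=8,ok=T)] out:P3(v=0); in:-
Tick 8: [PARSE:-, VALIDATE:-, TRANSFORM:-, EMIT:P5(v=0,ok=F)] out:P4(v=8); in:-
Tick 9: [PARSE:-, VALIDATE:-, TRANSFORM:-, EMIT:-] out:P5(v=0); in:-
P3: arrives tick 3, valid=False (id=3, id%2=1), emit tick 7, final value 0

Answer: 7 0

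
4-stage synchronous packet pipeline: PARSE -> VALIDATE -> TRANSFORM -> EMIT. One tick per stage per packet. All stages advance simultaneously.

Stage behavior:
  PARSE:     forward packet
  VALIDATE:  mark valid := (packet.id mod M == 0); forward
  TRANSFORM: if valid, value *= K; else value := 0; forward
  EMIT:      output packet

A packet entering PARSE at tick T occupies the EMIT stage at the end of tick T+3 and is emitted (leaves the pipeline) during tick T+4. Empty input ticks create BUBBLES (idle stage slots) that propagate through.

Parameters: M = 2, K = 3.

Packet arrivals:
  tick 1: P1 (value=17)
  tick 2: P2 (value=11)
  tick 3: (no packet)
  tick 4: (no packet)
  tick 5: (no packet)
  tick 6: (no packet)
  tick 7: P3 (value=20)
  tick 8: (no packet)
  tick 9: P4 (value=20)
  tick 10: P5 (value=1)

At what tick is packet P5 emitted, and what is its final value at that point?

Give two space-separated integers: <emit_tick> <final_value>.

Tick 1: [PARSE:P1(v=17,ok=F), VALIDATE:-, TRANSFORM:-, EMIT:-] out:-; in:P1
Tick 2: [PARSE:P2(v=11,ok=F), VALIDATE:P1(v=17,ok=F), TRANSFORM:-, EMIT:-] out:-; in:P2
Tick 3: [PARSE:-, VALIDATE:P2(v=11,ok=T), TRANSFORM:P1(v=0,ok=F), EMIT:-] out:-; in:-
Tick 4: [PARSE:-, VALIDATE:-, TRANSFORM:P2(v=33,ok=T), EMIT:P1(v=0,ok=F)] out:-; in:-
Tick 5: [PARSE:-, VALIDATE:-, TRANSFORM:-, EMIT:P2(v=33,ok=T)] out:P1(v=0); in:-
Tick 6: [PARSE:-, VALIDATE:-, TRANSFORM:-, EMIT:-] out:P2(v=33); in:-
Tick 7: [PARSE:P3(v=20,ok=F), VALIDATE:-, TRANSFORM:-, EMIT:-] out:-; in:P3
Tick 8: [PARSE:-, VALIDATE:P3(v=20,ok=F), TRANSFORM:-, EMIT:-] out:-; in:-
Tick 9: [PARSE:P4(v=20,ok=F), VALIDATE:-, TRANSFORM:P3(v=0,ok=F), EMIT:-] out:-; in:P4
Tick 10: [PARSE:P5(v=1,ok=F), VALIDATE:P4(v=20,ok=T), TRANSFORM:-, EMIT:P3(v=0,ok=F)] out:-; in:P5
Tick 11: [PARSE:-, VALIDATE:P5(v=1,ok=F), TRANSFORM:P4(v=60,ok=T), EMIT:-] out:P3(v=0); in:-
Tick 12: [PARSE:-, VALIDATE:-, TRANSFORM:P5(v=0,ok=F), EMIT:P4(v=60,ok=T)] out:-; in:-
Tick 13: [PARSE:-, VALIDATE:-, TRANSFORM:-, EMIT:P5(v=0,ok=F)] out:P4(v=60); in:-
Tick 14: [PARSE:-, VALIDATE:-, TRANSFORM:-, EMIT:-] out:P5(v=0); in:-
P5: arrives tick 10, valid=False (id=5, id%2=1), emit tick 14, final value 0

Answer: 14 0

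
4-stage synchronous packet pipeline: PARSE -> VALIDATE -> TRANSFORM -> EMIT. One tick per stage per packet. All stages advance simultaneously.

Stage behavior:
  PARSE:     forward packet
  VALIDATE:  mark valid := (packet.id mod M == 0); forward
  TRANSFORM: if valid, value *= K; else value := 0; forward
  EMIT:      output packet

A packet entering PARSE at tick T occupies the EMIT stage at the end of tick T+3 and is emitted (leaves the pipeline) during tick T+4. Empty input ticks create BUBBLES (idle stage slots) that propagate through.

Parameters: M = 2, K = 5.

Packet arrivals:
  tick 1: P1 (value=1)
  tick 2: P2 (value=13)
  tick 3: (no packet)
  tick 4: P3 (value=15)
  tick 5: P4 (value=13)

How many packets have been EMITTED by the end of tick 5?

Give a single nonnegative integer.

Tick 1: [PARSE:P1(v=1,ok=F), VALIDATE:-, TRANSFORM:-, EMIT:-] out:-; in:P1
Tick 2: [PARSE:P2(v=13,ok=F), VALIDATE:P1(v=1,ok=F), TRANSFORM:-, EMIT:-] out:-; in:P2
Tick 3: [PARSE:-, VALIDATE:P2(v=13,ok=T), TRANSFORM:P1(v=0,ok=F), EMIT:-] out:-; in:-
Tick 4: [PARSE:P3(v=15,ok=F), VALIDATE:-, TRANSFORM:P2(v=65,ok=T), EMIT:P1(v=0,ok=F)] out:-; in:P3
Tick 5: [PARSE:P4(v=13,ok=F), VALIDATE:P3(v=15,ok=F), TRANSFORM:-, EMIT:P2(v=65,ok=T)] out:P1(v=0); in:P4
Emitted by tick 5: ['P1']

Answer: 1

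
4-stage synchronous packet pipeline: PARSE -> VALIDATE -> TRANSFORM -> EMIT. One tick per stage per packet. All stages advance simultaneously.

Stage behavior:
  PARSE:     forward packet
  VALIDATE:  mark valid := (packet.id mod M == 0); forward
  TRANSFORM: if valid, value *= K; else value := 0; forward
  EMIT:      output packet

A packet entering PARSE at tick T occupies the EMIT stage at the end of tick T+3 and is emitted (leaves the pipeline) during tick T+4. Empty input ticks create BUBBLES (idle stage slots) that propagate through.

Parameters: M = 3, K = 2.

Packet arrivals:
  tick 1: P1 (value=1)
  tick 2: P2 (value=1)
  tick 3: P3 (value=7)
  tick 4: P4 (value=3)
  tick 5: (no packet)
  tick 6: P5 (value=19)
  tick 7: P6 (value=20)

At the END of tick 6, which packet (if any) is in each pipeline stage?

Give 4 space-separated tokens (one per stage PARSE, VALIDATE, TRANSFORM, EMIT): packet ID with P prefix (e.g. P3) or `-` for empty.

Answer: P5 - P4 P3

Derivation:
Tick 1: [PARSE:P1(v=1,ok=F), VALIDATE:-, TRANSFORM:-, EMIT:-] out:-; in:P1
Tick 2: [PARSE:P2(v=1,ok=F), VALIDATE:P1(v=1,ok=F), TRANSFORM:-, EMIT:-] out:-; in:P2
Tick 3: [PARSE:P3(v=7,ok=F), VALIDATE:P2(v=1,ok=F), TRANSFORM:P1(v=0,ok=F), EMIT:-] out:-; in:P3
Tick 4: [PARSE:P4(v=3,ok=F), VALIDATE:P3(v=7,ok=T), TRANSFORM:P2(v=0,ok=F), EMIT:P1(v=0,ok=F)] out:-; in:P4
Tick 5: [PARSE:-, VALIDATE:P4(v=3,ok=F), TRANSFORM:P3(v=14,ok=T), EMIT:P2(v=0,ok=F)] out:P1(v=0); in:-
Tick 6: [PARSE:P5(v=19,ok=F), VALIDATE:-, TRANSFORM:P4(v=0,ok=F), EMIT:P3(v=14,ok=T)] out:P2(v=0); in:P5
At end of tick 6: ['P5', '-', 'P4', 'P3']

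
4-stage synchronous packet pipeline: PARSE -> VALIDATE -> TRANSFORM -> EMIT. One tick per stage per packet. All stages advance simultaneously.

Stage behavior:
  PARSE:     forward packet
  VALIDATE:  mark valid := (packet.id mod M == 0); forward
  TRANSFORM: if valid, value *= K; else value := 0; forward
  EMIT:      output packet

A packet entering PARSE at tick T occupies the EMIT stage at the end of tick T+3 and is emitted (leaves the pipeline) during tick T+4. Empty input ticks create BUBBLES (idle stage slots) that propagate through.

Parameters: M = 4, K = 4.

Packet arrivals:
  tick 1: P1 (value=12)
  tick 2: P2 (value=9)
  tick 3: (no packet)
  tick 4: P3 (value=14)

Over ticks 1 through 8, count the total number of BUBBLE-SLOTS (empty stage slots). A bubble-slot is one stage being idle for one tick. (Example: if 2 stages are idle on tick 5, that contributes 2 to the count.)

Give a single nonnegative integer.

Tick 1: [PARSE:P1(v=12,ok=F), VALIDATE:-, TRANSFORM:-, EMIT:-] out:-; bubbles=3
Tick 2: [PARSE:P2(v=9,ok=F), VALIDATE:P1(v=12,ok=F), TRANSFORM:-, EMIT:-] out:-; bubbles=2
Tick 3: [PARSE:-, VALIDATE:P2(v=9,ok=F), TRANSFORM:P1(v=0,ok=F), EMIT:-] out:-; bubbles=2
Tick 4: [PARSE:P3(v=14,ok=F), VALIDATE:-, TRANSFORM:P2(v=0,ok=F), EMIT:P1(v=0,ok=F)] out:-; bubbles=1
Tick 5: [PARSE:-, VALIDATE:P3(v=14,ok=F), TRANSFORM:-, EMIT:P2(v=0,ok=F)] out:P1(v=0); bubbles=2
Tick 6: [PARSE:-, VALIDATE:-, TRANSFORM:P3(v=0,ok=F), EMIT:-] out:P2(v=0); bubbles=3
Tick 7: [PARSE:-, VALIDATE:-, TRANSFORM:-, EMIT:P3(v=0,ok=F)] out:-; bubbles=3
Tick 8: [PARSE:-, VALIDATE:-, TRANSFORM:-, EMIT:-] out:P3(v=0); bubbles=4
Total bubble-slots: 20

Answer: 20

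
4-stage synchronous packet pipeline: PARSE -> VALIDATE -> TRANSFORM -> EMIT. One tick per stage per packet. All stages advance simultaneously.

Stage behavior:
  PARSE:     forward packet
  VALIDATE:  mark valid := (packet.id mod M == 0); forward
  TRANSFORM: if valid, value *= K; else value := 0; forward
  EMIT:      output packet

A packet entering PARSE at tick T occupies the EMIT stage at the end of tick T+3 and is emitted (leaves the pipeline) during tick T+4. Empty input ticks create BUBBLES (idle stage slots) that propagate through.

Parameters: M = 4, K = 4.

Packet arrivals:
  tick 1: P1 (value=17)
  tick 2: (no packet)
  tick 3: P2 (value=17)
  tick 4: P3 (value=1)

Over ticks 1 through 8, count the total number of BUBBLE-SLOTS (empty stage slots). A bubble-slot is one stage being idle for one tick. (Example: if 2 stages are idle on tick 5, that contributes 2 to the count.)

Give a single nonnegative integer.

Tick 1: [PARSE:P1(v=17,ok=F), VALIDATE:-, TRANSFORM:-, EMIT:-] out:-; bubbles=3
Tick 2: [PARSE:-, VALIDATE:P1(v=17,ok=F), TRANSFORM:-, EMIT:-] out:-; bubbles=3
Tick 3: [PARSE:P2(v=17,ok=F), VALIDATE:-, TRANSFORM:P1(v=0,ok=F), EMIT:-] out:-; bubbles=2
Tick 4: [PARSE:P3(v=1,ok=F), VALIDATE:P2(v=17,ok=F), TRANSFORM:-, EMIT:P1(v=0,ok=F)] out:-; bubbles=1
Tick 5: [PARSE:-, VALIDATE:P3(v=1,ok=F), TRANSFORM:P2(v=0,ok=F), EMIT:-] out:P1(v=0); bubbles=2
Tick 6: [PARSE:-, VALIDATE:-, TRANSFORM:P3(v=0,ok=F), EMIT:P2(v=0,ok=F)] out:-; bubbles=2
Tick 7: [PARSE:-, VALIDATE:-, TRANSFORM:-, EMIT:P3(v=0,ok=F)] out:P2(v=0); bubbles=3
Tick 8: [PARSE:-, VALIDATE:-, TRANSFORM:-, EMIT:-] out:P3(v=0); bubbles=4
Total bubble-slots: 20

Answer: 20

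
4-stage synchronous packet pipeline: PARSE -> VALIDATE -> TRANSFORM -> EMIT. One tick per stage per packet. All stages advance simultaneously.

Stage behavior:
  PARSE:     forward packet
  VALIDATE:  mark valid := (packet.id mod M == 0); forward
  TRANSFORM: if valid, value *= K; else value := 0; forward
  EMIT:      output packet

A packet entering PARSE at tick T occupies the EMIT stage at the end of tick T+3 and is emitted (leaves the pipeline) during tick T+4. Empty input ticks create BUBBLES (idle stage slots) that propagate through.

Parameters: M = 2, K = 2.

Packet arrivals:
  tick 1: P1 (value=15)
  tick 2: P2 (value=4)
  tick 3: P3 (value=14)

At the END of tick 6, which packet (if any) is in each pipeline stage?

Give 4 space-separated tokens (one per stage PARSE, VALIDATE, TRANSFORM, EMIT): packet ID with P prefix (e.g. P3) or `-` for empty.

Answer: - - - P3

Derivation:
Tick 1: [PARSE:P1(v=15,ok=F), VALIDATE:-, TRANSFORM:-, EMIT:-] out:-; in:P1
Tick 2: [PARSE:P2(v=4,ok=F), VALIDATE:P1(v=15,ok=F), TRANSFORM:-, EMIT:-] out:-; in:P2
Tick 3: [PARSE:P3(v=14,ok=F), VALIDATE:P2(v=4,ok=T), TRANSFORM:P1(v=0,ok=F), EMIT:-] out:-; in:P3
Tick 4: [PARSE:-, VALIDATE:P3(v=14,ok=F), TRANSFORM:P2(v=8,ok=T), EMIT:P1(v=0,ok=F)] out:-; in:-
Tick 5: [PARSE:-, VALIDATE:-, TRANSFORM:P3(v=0,ok=F), EMIT:P2(v=8,ok=T)] out:P1(v=0); in:-
Tick 6: [PARSE:-, VALIDATE:-, TRANSFORM:-, EMIT:P3(v=0,ok=F)] out:P2(v=8); in:-
At end of tick 6: ['-', '-', '-', 'P3']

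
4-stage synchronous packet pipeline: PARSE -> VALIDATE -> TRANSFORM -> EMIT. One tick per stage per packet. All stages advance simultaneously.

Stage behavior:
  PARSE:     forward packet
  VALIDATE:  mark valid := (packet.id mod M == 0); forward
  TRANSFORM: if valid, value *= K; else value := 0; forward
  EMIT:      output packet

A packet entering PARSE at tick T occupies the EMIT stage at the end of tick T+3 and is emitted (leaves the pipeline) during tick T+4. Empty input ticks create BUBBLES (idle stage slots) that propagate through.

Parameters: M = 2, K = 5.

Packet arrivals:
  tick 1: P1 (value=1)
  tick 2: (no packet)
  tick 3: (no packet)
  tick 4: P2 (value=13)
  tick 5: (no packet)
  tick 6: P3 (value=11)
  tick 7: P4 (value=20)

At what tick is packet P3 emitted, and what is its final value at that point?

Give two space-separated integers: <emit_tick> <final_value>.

Answer: 10 0

Derivation:
Tick 1: [PARSE:P1(v=1,ok=F), VALIDATE:-, TRANSFORM:-, EMIT:-] out:-; in:P1
Tick 2: [PARSE:-, VALIDATE:P1(v=1,ok=F), TRANSFORM:-, EMIT:-] out:-; in:-
Tick 3: [PARSE:-, VALIDATE:-, TRANSFORM:P1(v=0,ok=F), EMIT:-] out:-; in:-
Tick 4: [PARSE:P2(v=13,ok=F), VALIDATE:-, TRANSFORM:-, EMIT:P1(v=0,ok=F)] out:-; in:P2
Tick 5: [PARSE:-, VALIDATE:P2(v=13,ok=T), TRANSFORM:-, EMIT:-] out:P1(v=0); in:-
Tick 6: [PARSE:P3(v=11,ok=F), VALIDATE:-, TRANSFORM:P2(v=65,ok=T), EMIT:-] out:-; in:P3
Tick 7: [PARSE:P4(v=20,ok=F), VALIDATE:P3(v=11,ok=F), TRANSFORM:-, EMIT:P2(v=65,ok=T)] out:-; in:P4
Tick 8: [PARSE:-, VALIDATE:P4(v=20,ok=T), TRANSFORM:P3(v=0,ok=F), EMIT:-] out:P2(v=65); in:-
Tick 9: [PARSE:-, VALIDATE:-, TRANSFORM:P4(v=100,ok=T), EMIT:P3(v=0,ok=F)] out:-; in:-
Tick 10: [PARSE:-, VALIDATE:-, TRANSFORM:-, EMIT:P4(v=100,ok=T)] out:P3(v=0); in:-
Tick 11: [PARSE:-, VALIDATE:-, TRANSFORM:-, EMIT:-] out:P4(v=100); in:-
P3: arrives tick 6, valid=False (id=3, id%2=1), emit tick 10, final value 0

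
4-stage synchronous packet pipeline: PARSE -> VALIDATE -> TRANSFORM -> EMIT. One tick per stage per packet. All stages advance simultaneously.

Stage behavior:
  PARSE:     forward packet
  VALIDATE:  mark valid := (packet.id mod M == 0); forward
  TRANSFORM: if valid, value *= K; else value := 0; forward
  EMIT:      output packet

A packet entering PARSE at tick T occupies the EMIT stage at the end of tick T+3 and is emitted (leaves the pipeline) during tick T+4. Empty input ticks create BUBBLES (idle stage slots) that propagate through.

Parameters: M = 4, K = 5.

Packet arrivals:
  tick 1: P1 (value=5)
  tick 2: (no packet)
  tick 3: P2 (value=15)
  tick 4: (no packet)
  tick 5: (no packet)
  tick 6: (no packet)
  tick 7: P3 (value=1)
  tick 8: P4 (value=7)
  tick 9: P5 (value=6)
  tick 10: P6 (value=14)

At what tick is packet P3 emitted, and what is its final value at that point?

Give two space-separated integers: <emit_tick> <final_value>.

Answer: 11 0

Derivation:
Tick 1: [PARSE:P1(v=5,ok=F), VALIDATE:-, TRANSFORM:-, EMIT:-] out:-; in:P1
Tick 2: [PARSE:-, VALIDATE:P1(v=5,ok=F), TRANSFORM:-, EMIT:-] out:-; in:-
Tick 3: [PARSE:P2(v=15,ok=F), VALIDATE:-, TRANSFORM:P1(v=0,ok=F), EMIT:-] out:-; in:P2
Tick 4: [PARSE:-, VALIDATE:P2(v=15,ok=F), TRANSFORM:-, EMIT:P1(v=0,ok=F)] out:-; in:-
Tick 5: [PARSE:-, VALIDATE:-, TRANSFORM:P2(v=0,ok=F), EMIT:-] out:P1(v=0); in:-
Tick 6: [PARSE:-, VALIDATE:-, TRANSFORM:-, EMIT:P2(v=0,ok=F)] out:-; in:-
Tick 7: [PARSE:P3(v=1,ok=F), VALIDATE:-, TRANSFORM:-, EMIT:-] out:P2(v=0); in:P3
Tick 8: [PARSE:P4(v=7,ok=F), VALIDATE:P3(v=1,ok=F), TRANSFORM:-, EMIT:-] out:-; in:P4
Tick 9: [PARSE:P5(v=6,ok=F), VALIDATE:P4(v=7,ok=T), TRANSFORM:P3(v=0,ok=F), EMIT:-] out:-; in:P5
Tick 10: [PARSE:P6(v=14,ok=F), VALIDATE:P5(v=6,ok=F), TRANSFORM:P4(v=35,ok=T), EMIT:P3(v=0,ok=F)] out:-; in:P6
Tick 11: [PARSE:-, VALIDATE:P6(v=14,ok=F), TRANSFORM:P5(v=0,ok=F), EMIT:P4(v=35,ok=T)] out:P3(v=0); in:-
Tick 12: [PARSE:-, VALIDATE:-, TRANSFORM:P6(v=0,ok=F), EMIT:P5(v=0,ok=F)] out:P4(v=35); in:-
Tick 13: [PARSE:-, VALIDATE:-, TRANSFORM:-, EMIT:P6(v=0,ok=F)] out:P5(v=0); in:-
Tick 14: [PARSE:-, VALIDATE:-, TRANSFORM:-, EMIT:-] out:P6(v=0); in:-
P3: arrives tick 7, valid=False (id=3, id%4=3), emit tick 11, final value 0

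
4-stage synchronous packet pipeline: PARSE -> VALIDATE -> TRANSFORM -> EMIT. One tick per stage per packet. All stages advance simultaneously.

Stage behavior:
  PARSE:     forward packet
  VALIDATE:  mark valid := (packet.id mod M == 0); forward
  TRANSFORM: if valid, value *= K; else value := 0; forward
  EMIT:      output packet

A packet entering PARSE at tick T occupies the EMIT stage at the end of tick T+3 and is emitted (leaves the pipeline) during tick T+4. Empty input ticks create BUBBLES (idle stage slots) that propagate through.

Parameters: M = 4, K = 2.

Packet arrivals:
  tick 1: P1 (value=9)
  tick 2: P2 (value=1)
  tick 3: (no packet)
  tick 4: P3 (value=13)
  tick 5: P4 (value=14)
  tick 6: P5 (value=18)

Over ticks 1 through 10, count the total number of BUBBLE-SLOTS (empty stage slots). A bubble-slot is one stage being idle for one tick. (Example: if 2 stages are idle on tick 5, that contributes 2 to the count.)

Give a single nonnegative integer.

Answer: 20

Derivation:
Tick 1: [PARSE:P1(v=9,ok=F), VALIDATE:-, TRANSFORM:-, EMIT:-] out:-; bubbles=3
Tick 2: [PARSE:P2(v=1,ok=F), VALIDATE:P1(v=9,ok=F), TRANSFORM:-, EMIT:-] out:-; bubbles=2
Tick 3: [PARSE:-, VALIDATE:P2(v=1,ok=F), TRANSFORM:P1(v=0,ok=F), EMIT:-] out:-; bubbles=2
Tick 4: [PARSE:P3(v=13,ok=F), VALIDATE:-, TRANSFORM:P2(v=0,ok=F), EMIT:P1(v=0,ok=F)] out:-; bubbles=1
Tick 5: [PARSE:P4(v=14,ok=F), VALIDATE:P3(v=13,ok=F), TRANSFORM:-, EMIT:P2(v=0,ok=F)] out:P1(v=0); bubbles=1
Tick 6: [PARSE:P5(v=18,ok=F), VALIDATE:P4(v=14,ok=T), TRANSFORM:P3(v=0,ok=F), EMIT:-] out:P2(v=0); bubbles=1
Tick 7: [PARSE:-, VALIDATE:P5(v=18,ok=F), TRANSFORM:P4(v=28,ok=T), EMIT:P3(v=0,ok=F)] out:-; bubbles=1
Tick 8: [PARSE:-, VALIDATE:-, TRANSFORM:P5(v=0,ok=F), EMIT:P4(v=28,ok=T)] out:P3(v=0); bubbles=2
Tick 9: [PARSE:-, VALIDATE:-, TRANSFORM:-, EMIT:P5(v=0,ok=F)] out:P4(v=28); bubbles=3
Tick 10: [PARSE:-, VALIDATE:-, TRANSFORM:-, EMIT:-] out:P5(v=0); bubbles=4
Total bubble-slots: 20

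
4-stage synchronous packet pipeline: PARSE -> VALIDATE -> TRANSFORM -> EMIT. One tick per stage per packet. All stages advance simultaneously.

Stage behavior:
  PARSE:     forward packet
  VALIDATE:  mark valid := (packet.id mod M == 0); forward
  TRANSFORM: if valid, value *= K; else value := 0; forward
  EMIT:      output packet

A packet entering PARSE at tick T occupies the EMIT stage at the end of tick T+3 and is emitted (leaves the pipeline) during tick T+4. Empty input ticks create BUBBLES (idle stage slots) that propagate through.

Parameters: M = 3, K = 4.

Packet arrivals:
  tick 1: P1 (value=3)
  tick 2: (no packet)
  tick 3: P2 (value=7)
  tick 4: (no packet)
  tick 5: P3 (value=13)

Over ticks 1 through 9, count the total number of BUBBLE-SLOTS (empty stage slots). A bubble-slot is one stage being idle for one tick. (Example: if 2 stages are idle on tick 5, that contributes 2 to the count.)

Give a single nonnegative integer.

Tick 1: [PARSE:P1(v=3,ok=F), VALIDATE:-, TRANSFORM:-, EMIT:-] out:-; bubbles=3
Tick 2: [PARSE:-, VALIDATE:P1(v=3,ok=F), TRANSFORM:-, EMIT:-] out:-; bubbles=3
Tick 3: [PARSE:P2(v=7,ok=F), VALIDATE:-, TRANSFORM:P1(v=0,ok=F), EMIT:-] out:-; bubbles=2
Tick 4: [PARSE:-, VALIDATE:P2(v=7,ok=F), TRANSFORM:-, EMIT:P1(v=0,ok=F)] out:-; bubbles=2
Tick 5: [PARSE:P3(v=13,ok=F), VALIDATE:-, TRANSFORM:P2(v=0,ok=F), EMIT:-] out:P1(v=0); bubbles=2
Tick 6: [PARSE:-, VALIDATE:P3(v=13,ok=T), TRANSFORM:-, EMIT:P2(v=0,ok=F)] out:-; bubbles=2
Tick 7: [PARSE:-, VALIDATE:-, TRANSFORM:P3(v=52,ok=T), EMIT:-] out:P2(v=0); bubbles=3
Tick 8: [PARSE:-, VALIDATE:-, TRANSFORM:-, EMIT:P3(v=52,ok=T)] out:-; bubbles=3
Tick 9: [PARSE:-, VALIDATE:-, TRANSFORM:-, EMIT:-] out:P3(v=52); bubbles=4
Total bubble-slots: 24

Answer: 24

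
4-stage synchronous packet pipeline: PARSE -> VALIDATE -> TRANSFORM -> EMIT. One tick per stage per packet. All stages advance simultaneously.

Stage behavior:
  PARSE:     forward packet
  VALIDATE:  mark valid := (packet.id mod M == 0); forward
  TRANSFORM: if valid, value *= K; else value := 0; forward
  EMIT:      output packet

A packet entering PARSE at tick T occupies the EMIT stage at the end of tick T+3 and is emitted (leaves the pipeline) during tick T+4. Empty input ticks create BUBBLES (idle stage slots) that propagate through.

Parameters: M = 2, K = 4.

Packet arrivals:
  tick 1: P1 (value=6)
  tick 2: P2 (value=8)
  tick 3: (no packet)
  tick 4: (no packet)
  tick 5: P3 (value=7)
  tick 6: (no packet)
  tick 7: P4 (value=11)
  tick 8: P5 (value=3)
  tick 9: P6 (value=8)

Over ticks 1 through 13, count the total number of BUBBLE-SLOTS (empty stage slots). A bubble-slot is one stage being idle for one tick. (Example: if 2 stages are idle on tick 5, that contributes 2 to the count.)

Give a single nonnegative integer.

Answer: 28

Derivation:
Tick 1: [PARSE:P1(v=6,ok=F), VALIDATE:-, TRANSFORM:-, EMIT:-] out:-; bubbles=3
Tick 2: [PARSE:P2(v=8,ok=F), VALIDATE:P1(v=6,ok=F), TRANSFORM:-, EMIT:-] out:-; bubbles=2
Tick 3: [PARSE:-, VALIDATE:P2(v=8,ok=T), TRANSFORM:P1(v=0,ok=F), EMIT:-] out:-; bubbles=2
Tick 4: [PARSE:-, VALIDATE:-, TRANSFORM:P2(v=32,ok=T), EMIT:P1(v=0,ok=F)] out:-; bubbles=2
Tick 5: [PARSE:P3(v=7,ok=F), VALIDATE:-, TRANSFORM:-, EMIT:P2(v=32,ok=T)] out:P1(v=0); bubbles=2
Tick 6: [PARSE:-, VALIDATE:P3(v=7,ok=F), TRANSFORM:-, EMIT:-] out:P2(v=32); bubbles=3
Tick 7: [PARSE:P4(v=11,ok=F), VALIDATE:-, TRANSFORM:P3(v=0,ok=F), EMIT:-] out:-; bubbles=2
Tick 8: [PARSE:P5(v=3,ok=F), VALIDATE:P4(v=11,ok=T), TRANSFORM:-, EMIT:P3(v=0,ok=F)] out:-; bubbles=1
Tick 9: [PARSE:P6(v=8,ok=F), VALIDATE:P5(v=3,ok=F), TRANSFORM:P4(v=44,ok=T), EMIT:-] out:P3(v=0); bubbles=1
Tick 10: [PARSE:-, VALIDATE:P6(v=8,ok=T), TRANSFORM:P5(v=0,ok=F), EMIT:P4(v=44,ok=T)] out:-; bubbles=1
Tick 11: [PARSE:-, VALIDATE:-, TRANSFORM:P6(v=32,ok=T), EMIT:P5(v=0,ok=F)] out:P4(v=44); bubbles=2
Tick 12: [PARSE:-, VALIDATE:-, TRANSFORM:-, EMIT:P6(v=32,ok=T)] out:P5(v=0); bubbles=3
Tick 13: [PARSE:-, VALIDATE:-, TRANSFORM:-, EMIT:-] out:P6(v=32); bubbles=4
Total bubble-slots: 28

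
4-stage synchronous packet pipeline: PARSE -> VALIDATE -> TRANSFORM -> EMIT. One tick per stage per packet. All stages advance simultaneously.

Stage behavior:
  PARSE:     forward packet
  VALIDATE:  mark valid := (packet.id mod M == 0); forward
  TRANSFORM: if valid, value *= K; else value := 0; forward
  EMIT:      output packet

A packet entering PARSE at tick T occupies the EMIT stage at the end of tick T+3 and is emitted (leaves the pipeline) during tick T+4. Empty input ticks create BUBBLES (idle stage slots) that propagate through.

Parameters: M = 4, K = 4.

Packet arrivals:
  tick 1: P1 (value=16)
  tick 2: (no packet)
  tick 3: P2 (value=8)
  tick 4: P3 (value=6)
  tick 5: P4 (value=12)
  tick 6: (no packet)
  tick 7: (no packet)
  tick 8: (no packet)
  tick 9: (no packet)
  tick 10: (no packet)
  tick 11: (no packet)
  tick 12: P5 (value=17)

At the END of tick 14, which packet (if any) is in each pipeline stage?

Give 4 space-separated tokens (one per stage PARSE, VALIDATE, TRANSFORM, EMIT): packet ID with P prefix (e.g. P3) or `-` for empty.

Answer: - - P5 -

Derivation:
Tick 1: [PARSE:P1(v=16,ok=F), VALIDATE:-, TRANSFORM:-, EMIT:-] out:-; in:P1
Tick 2: [PARSE:-, VALIDATE:P1(v=16,ok=F), TRANSFORM:-, EMIT:-] out:-; in:-
Tick 3: [PARSE:P2(v=8,ok=F), VALIDATE:-, TRANSFORM:P1(v=0,ok=F), EMIT:-] out:-; in:P2
Tick 4: [PARSE:P3(v=6,ok=F), VALIDATE:P2(v=8,ok=F), TRANSFORM:-, EMIT:P1(v=0,ok=F)] out:-; in:P3
Tick 5: [PARSE:P4(v=12,ok=F), VALIDATE:P3(v=6,ok=F), TRANSFORM:P2(v=0,ok=F), EMIT:-] out:P1(v=0); in:P4
Tick 6: [PARSE:-, VALIDATE:P4(v=12,ok=T), TRANSFORM:P3(v=0,ok=F), EMIT:P2(v=0,ok=F)] out:-; in:-
Tick 7: [PARSE:-, VALIDATE:-, TRANSFORM:P4(v=48,ok=T), EMIT:P3(v=0,ok=F)] out:P2(v=0); in:-
Tick 8: [PARSE:-, VALIDATE:-, TRANSFORM:-, EMIT:P4(v=48,ok=T)] out:P3(v=0); in:-
Tick 9: [PARSE:-, VALIDATE:-, TRANSFORM:-, EMIT:-] out:P4(v=48); in:-
Tick 10: [PARSE:-, VALIDATE:-, TRANSFORM:-, EMIT:-] out:-; in:-
Tick 11: [PARSE:-, VALIDATE:-, TRANSFORM:-, EMIT:-] out:-; in:-
Tick 12: [PARSE:P5(v=17,ok=F), VALIDATE:-, TRANSFORM:-, EMIT:-] out:-; in:P5
Tick 13: [PARSE:-, VALIDATE:P5(v=17,ok=F), TRANSFORM:-, EMIT:-] out:-; in:-
Tick 14: [PARSE:-, VALIDATE:-, TRANSFORM:P5(v=0,ok=F), EMIT:-] out:-; in:-
At end of tick 14: ['-', '-', 'P5', '-']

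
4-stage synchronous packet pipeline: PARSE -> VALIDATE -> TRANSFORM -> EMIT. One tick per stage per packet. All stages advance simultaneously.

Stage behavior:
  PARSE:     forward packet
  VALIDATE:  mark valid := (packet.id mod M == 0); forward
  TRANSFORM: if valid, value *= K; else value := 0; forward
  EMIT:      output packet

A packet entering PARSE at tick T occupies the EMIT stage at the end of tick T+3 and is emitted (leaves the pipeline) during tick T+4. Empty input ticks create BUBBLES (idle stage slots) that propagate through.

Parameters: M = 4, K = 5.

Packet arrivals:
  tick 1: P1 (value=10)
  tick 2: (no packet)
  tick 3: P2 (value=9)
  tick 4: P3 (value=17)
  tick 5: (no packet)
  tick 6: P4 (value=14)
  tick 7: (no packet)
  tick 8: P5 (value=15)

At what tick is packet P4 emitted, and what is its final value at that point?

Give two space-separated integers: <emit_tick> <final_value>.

Tick 1: [PARSE:P1(v=10,ok=F), VALIDATE:-, TRANSFORM:-, EMIT:-] out:-; in:P1
Tick 2: [PARSE:-, VALIDATE:P1(v=10,ok=F), TRANSFORM:-, EMIT:-] out:-; in:-
Tick 3: [PARSE:P2(v=9,ok=F), VALIDATE:-, TRANSFORM:P1(v=0,ok=F), EMIT:-] out:-; in:P2
Tick 4: [PARSE:P3(v=17,ok=F), VALIDATE:P2(v=9,ok=F), TRANSFORM:-, EMIT:P1(v=0,ok=F)] out:-; in:P3
Tick 5: [PARSE:-, VALIDATE:P3(v=17,ok=F), TRANSFORM:P2(v=0,ok=F), EMIT:-] out:P1(v=0); in:-
Tick 6: [PARSE:P4(v=14,ok=F), VALIDATE:-, TRANSFORM:P3(v=0,ok=F), EMIT:P2(v=0,ok=F)] out:-; in:P4
Tick 7: [PARSE:-, VALIDATE:P4(v=14,ok=T), TRANSFORM:-, EMIT:P3(v=0,ok=F)] out:P2(v=0); in:-
Tick 8: [PARSE:P5(v=15,ok=F), VALIDATE:-, TRANSFORM:P4(v=70,ok=T), EMIT:-] out:P3(v=0); in:P5
Tick 9: [PARSE:-, VALIDATE:P5(v=15,ok=F), TRANSFORM:-, EMIT:P4(v=70,ok=T)] out:-; in:-
Tick 10: [PARSE:-, VALIDATE:-, TRANSFORM:P5(v=0,ok=F), EMIT:-] out:P4(v=70); in:-
Tick 11: [PARSE:-, VALIDATE:-, TRANSFORM:-, EMIT:P5(v=0,ok=F)] out:-; in:-
Tick 12: [PARSE:-, VALIDATE:-, TRANSFORM:-, EMIT:-] out:P5(v=0); in:-
P4: arrives tick 6, valid=True (id=4, id%4=0), emit tick 10, final value 70

Answer: 10 70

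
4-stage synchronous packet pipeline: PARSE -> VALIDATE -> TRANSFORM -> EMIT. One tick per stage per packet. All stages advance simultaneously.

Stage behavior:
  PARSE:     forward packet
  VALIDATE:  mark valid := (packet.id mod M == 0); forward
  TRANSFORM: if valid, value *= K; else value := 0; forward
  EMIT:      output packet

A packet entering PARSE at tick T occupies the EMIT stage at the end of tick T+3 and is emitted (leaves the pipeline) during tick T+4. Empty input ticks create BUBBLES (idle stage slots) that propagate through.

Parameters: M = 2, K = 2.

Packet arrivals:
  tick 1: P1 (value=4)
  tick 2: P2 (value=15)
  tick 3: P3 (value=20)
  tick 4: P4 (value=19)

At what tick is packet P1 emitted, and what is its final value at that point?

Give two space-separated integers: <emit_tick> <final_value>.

Tick 1: [PARSE:P1(v=4,ok=F), VALIDATE:-, TRANSFORM:-, EMIT:-] out:-; in:P1
Tick 2: [PARSE:P2(v=15,ok=F), VALIDATE:P1(v=4,ok=F), TRANSFORM:-, EMIT:-] out:-; in:P2
Tick 3: [PARSE:P3(v=20,ok=F), VALIDATE:P2(v=15,ok=T), TRANSFORM:P1(v=0,ok=F), EMIT:-] out:-; in:P3
Tick 4: [PARSE:P4(v=19,ok=F), VALIDATE:P3(v=20,ok=F), TRANSFORM:P2(v=30,ok=T), EMIT:P1(v=0,ok=F)] out:-; in:P4
Tick 5: [PARSE:-, VALIDATE:P4(v=19,ok=T), TRANSFORM:P3(v=0,ok=F), EMIT:P2(v=30,ok=T)] out:P1(v=0); in:-
Tick 6: [PARSE:-, VALIDATE:-, TRANSFORM:P4(v=38,ok=T), EMIT:P3(v=0,ok=F)] out:P2(v=30); in:-
Tick 7: [PARSE:-, VALIDATE:-, TRANSFORM:-, EMIT:P4(v=38,ok=T)] out:P3(v=0); in:-
Tick 8: [PARSE:-, VALIDATE:-, TRANSFORM:-, EMIT:-] out:P4(v=38); in:-
P1: arrives tick 1, valid=False (id=1, id%2=1), emit tick 5, final value 0

Answer: 5 0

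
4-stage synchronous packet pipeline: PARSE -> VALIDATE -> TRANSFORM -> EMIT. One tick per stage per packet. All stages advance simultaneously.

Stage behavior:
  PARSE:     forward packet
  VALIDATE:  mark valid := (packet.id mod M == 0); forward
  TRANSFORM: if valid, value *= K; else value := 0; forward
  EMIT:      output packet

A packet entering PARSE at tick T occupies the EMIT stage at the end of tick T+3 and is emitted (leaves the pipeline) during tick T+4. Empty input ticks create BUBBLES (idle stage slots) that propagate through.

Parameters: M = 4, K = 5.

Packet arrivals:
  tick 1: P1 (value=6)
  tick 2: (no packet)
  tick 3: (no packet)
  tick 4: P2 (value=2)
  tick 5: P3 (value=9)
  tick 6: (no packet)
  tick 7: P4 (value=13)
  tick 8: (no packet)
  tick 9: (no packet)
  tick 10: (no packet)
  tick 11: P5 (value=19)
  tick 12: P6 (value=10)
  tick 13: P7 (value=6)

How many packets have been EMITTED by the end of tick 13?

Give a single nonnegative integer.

Tick 1: [PARSE:P1(v=6,ok=F), VALIDATE:-, TRANSFORM:-, EMIT:-] out:-; in:P1
Tick 2: [PARSE:-, VALIDATE:P1(v=6,ok=F), TRANSFORM:-, EMIT:-] out:-; in:-
Tick 3: [PARSE:-, VALIDATE:-, TRANSFORM:P1(v=0,ok=F), EMIT:-] out:-; in:-
Tick 4: [PARSE:P2(v=2,ok=F), VALIDATE:-, TRANSFORM:-, EMIT:P1(v=0,ok=F)] out:-; in:P2
Tick 5: [PARSE:P3(v=9,ok=F), VALIDATE:P2(v=2,ok=F), TRANSFORM:-, EMIT:-] out:P1(v=0); in:P3
Tick 6: [PARSE:-, VALIDATE:P3(v=9,ok=F), TRANSFORM:P2(v=0,ok=F), EMIT:-] out:-; in:-
Tick 7: [PARSE:P4(v=13,ok=F), VALIDATE:-, TRANSFORM:P3(v=0,ok=F), EMIT:P2(v=0,ok=F)] out:-; in:P4
Tick 8: [PARSE:-, VALIDATE:P4(v=13,ok=T), TRANSFORM:-, EMIT:P3(v=0,ok=F)] out:P2(v=0); in:-
Tick 9: [PARSE:-, VALIDATE:-, TRANSFORM:P4(v=65,ok=T), EMIT:-] out:P3(v=0); in:-
Tick 10: [PARSE:-, VALIDATE:-, TRANSFORM:-, EMIT:P4(v=65,ok=T)] out:-; in:-
Tick 11: [PARSE:P5(v=19,ok=F), VALIDATE:-, TRANSFORM:-, EMIT:-] out:P4(v=65); in:P5
Tick 12: [PARSE:P6(v=10,ok=F), VALIDATE:P5(v=19,ok=F), TRANSFORM:-, EMIT:-] out:-; in:P6
Tick 13: [PARSE:P7(v=6,ok=F), VALIDATE:P6(v=10,ok=F), TRANSFORM:P5(v=0,ok=F), EMIT:-] out:-; in:P7
Emitted by tick 13: ['P1', 'P2', 'P3', 'P4']

Answer: 4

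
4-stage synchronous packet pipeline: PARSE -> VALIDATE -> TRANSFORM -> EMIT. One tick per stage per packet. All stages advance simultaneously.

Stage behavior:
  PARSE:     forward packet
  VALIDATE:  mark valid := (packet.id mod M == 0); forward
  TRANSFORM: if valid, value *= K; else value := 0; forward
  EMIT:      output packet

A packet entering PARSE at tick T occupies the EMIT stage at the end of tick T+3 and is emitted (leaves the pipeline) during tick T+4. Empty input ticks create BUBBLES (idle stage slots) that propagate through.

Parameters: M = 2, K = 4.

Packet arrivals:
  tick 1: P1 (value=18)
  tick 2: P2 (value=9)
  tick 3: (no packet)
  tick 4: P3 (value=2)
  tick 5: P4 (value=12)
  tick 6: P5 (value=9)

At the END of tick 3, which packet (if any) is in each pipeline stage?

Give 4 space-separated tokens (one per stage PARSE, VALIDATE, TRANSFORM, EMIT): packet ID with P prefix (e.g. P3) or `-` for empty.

Answer: - P2 P1 -

Derivation:
Tick 1: [PARSE:P1(v=18,ok=F), VALIDATE:-, TRANSFORM:-, EMIT:-] out:-; in:P1
Tick 2: [PARSE:P2(v=9,ok=F), VALIDATE:P1(v=18,ok=F), TRANSFORM:-, EMIT:-] out:-; in:P2
Tick 3: [PARSE:-, VALIDATE:P2(v=9,ok=T), TRANSFORM:P1(v=0,ok=F), EMIT:-] out:-; in:-
At end of tick 3: ['-', 'P2', 'P1', '-']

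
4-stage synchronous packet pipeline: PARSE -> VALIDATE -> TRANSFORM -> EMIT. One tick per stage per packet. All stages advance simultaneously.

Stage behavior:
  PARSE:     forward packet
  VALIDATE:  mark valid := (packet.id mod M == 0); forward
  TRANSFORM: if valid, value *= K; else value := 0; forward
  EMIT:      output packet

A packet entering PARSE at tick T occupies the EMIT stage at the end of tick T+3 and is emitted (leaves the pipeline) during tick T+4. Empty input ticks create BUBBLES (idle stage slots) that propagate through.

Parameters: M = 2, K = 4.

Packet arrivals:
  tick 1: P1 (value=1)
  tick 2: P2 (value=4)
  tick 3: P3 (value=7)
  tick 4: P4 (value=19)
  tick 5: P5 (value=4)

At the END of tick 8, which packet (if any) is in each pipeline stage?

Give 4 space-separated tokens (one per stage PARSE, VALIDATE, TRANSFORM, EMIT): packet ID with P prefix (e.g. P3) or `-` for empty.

Answer: - - - P5

Derivation:
Tick 1: [PARSE:P1(v=1,ok=F), VALIDATE:-, TRANSFORM:-, EMIT:-] out:-; in:P1
Tick 2: [PARSE:P2(v=4,ok=F), VALIDATE:P1(v=1,ok=F), TRANSFORM:-, EMIT:-] out:-; in:P2
Tick 3: [PARSE:P3(v=7,ok=F), VALIDATE:P2(v=4,ok=T), TRANSFORM:P1(v=0,ok=F), EMIT:-] out:-; in:P3
Tick 4: [PARSE:P4(v=19,ok=F), VALIDATE:P3(v=7,ok=F), TRANSFORM:P2(v=16,ok=T), EMIT:P1(v=0,ok=F)] out:-; in:P4
Tick 5: [PARSE:P5(v=4,ok=F), VALIDATE:P4(v=19,ok=T), TRANSFORM:P3(v=0,ok=F), EMIT:P2(v=16,ok=T)] out:P1(v=0); in:P5
Tick 6: [PARSE:-, VALIDATE:P5(v=4,ok=F), TRANSFORM:P4(v=76,ok=T), EMIT:P3(v=0,ok=F)] out:P2(v=16); in:-
Tick 7: [PARSE:-, VALIDATE:-, TRANSFORM:P5(v=0,ok=F), EMIT:P4(v=76,ok=T)] out:P3(v=0); in:-
Tick 8: [PARSE:-, VALIDATE:-, TRANSFORM:-, EMIT:P5(v=0,ok=F)] out:P4(v=76); in:-
At end of tick 8: ['-', '-', '-', 'P5']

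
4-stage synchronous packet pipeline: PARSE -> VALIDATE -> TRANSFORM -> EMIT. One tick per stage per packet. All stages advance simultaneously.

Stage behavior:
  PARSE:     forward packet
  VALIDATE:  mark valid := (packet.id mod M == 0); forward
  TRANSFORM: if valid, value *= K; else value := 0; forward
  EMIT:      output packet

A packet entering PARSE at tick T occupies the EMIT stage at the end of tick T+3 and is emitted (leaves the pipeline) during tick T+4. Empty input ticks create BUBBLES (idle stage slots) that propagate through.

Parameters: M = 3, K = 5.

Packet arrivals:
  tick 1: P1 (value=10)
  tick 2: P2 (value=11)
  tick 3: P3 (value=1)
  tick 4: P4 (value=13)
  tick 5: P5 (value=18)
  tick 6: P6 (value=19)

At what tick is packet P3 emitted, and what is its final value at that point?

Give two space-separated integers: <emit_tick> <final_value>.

Tick 1: [PARSE:P1(v=10,ok=F), VALIDATE:-, TRANSFORM:-, EMIT:-] out:-; in:P1
Tick 2: [PARSE:P2(v=11,ok=F), VALIDATE:P1(v=10,ok=F), TRANSFORM:-, EMIT:-] out:-; in:P2
Tick 3: [PARSE:P3(v=1,ok=F), VALIDATE:P2(v=11,ok=F), TRANSFORM:P1(v=0,ok=F), EMIT:-] out:-; in:P3
Tick 4: [PARSE:P4(v=13,ok=F), VALIDATE:P3(v=1,ok=T), TRANSFORM:P2(v=0,ok=F), EMIT:P1(v=0,ok=F)] out:-; in:P4
Tick 5: [PARSE:P5(v=18,ok=F), VALIDATE:P4(v=13,ok=F), TRANSFORM:P3(v=5,ok=T), EMIT:P2(v=0,ok=F)] out:P1(v=0); in:P5
Tick 6: [PARSE:P6(v=19,ok=F), VALIDATE:P5(v=18,ok=F), TRANSFORM:P4(v=0,ok=F), EMIT:P3(v=5,ok=T)] out:P2(v=0); in:P6
Tick 7: [PARSE:-, VALIDATE:P6(v=19,ok=T), TRANSFORM:P5(v=0,ok=F), EMIT:P4(v=0,ok=F)] out:P3(v=5); in:-
Tick 8: [PARSE:-, VALIDATE:-, TRANSFORM:P6(v=95,ok=T), EMIT:P5(v=0,ok=F)] out:P4(v=0); in:-
Tick 9: [PARSE:-, VALIDATE:-, TRANSFORM:-, EMIT:P6(v=95,ok=T)] out:P5(v=0); in:-
Tick 10: [PARSE:-, VALIDATE:-, TRANSFORM:-, EMIT:-] out:P6(v=95); in:-
P3: arrives tick 3, valid=True (id=3, id%3=0), emit tick 7, final value 5

Answer: 7 5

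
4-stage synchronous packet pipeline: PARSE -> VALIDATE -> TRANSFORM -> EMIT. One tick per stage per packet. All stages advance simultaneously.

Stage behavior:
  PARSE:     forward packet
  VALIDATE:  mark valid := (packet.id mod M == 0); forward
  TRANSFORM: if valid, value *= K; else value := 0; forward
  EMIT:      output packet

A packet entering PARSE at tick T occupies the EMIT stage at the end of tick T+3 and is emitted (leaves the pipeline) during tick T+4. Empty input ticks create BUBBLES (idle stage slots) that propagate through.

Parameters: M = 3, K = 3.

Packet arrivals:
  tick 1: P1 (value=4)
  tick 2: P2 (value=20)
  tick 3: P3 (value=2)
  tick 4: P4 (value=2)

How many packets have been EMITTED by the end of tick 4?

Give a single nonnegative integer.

Answer: 0

Derivation:
Tick 1: [PARSE:P1(v=4,ok=F), VALIDATE:-, TRANSFORM:-, EMIT:-] out:-; in:P1
Tick 2: [PARSE:P2(v=20,ok=F), VALIDATE:P1(v=4,ok=F), TRANSFORM:-, EMIT:-] out:-; in:P2
Tick 3: [PARSE:P3(v=2,ok=F), VALIDATE:P2(v=20,ok=F), TRANSFORM:P1(v=0,ok=F), EMIT:-] out:-; in:P3
Tick 4: [PARSE:P4(v=2,ok=F), VALIDATE:P3(v=2,ok=T), TRANSFORM:P2(v=0,ok=F), EMIT:P1(v=0,ok=F)] out:-; in:P4
Emitted by tick 4: []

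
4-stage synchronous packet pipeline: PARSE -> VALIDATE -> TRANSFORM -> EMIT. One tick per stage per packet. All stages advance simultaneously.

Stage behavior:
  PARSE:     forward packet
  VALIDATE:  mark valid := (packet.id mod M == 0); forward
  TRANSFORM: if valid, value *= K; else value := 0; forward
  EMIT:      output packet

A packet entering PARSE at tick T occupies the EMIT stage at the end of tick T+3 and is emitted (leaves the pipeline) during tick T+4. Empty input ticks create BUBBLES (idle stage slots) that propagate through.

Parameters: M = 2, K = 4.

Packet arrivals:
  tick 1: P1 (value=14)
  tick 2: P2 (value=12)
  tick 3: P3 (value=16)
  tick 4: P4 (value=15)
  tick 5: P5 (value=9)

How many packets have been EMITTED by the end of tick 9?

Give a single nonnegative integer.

Tick 1: [PARSE:P1(v=14,ok=F), VALIDATE:-, TRANSFORM:-, EMIT:-] out:-; in:P1
Tick 2: [PARSE:P2(v=12,ok=F), VALIDATE:P1(v=14,ok=F), TRANSFORM:-, EMIT:-] out:-; in:P2
Tick 3: [PARSE:P3(v=16,ok=F), VALIDATE:P2(v=12,ok=T), TRANSFORM:P1(v=0,ok=F), EMIT:-] out:-; in:P3
Tick 4: [PARSE:P4(v=15,ok=F), VALIDATE:P3(v=16,ok=F), TRANSFORM:P2(v=48,ok=T), EMIT:P1(v=0,ok=F)] out:-; in:P4
Tick 5: [PARSE:P5(v=9,ok=F), VALIDATE:P4(v=15,ok=T), TRANSFORM:P3(v=0,ok=F), EMIT:P2(v=48,ok=T)] out:P1(v=0); in:P5
Tick 6: [PARSE:-, VALIDATE:P5(v=9,ok=F), TRANSFORM:P4(v=60,ok=T), EMIT:P3(v=0,ok=F)] out:P2(v=48); in:-
Tick 7: [PARSE:-, VALIDATE:-, TRANSFORM:P5(v=0,ok=F), EMIT:P4(v=60,ok=T)] out:P3(v=0); in:-
Tick 8: [PARSE:-, VALIDATE:-, TRANSFORM:-, EMIT:P5(v=0,ok=F)] out:P4(v=60); in:-
Tick 9: [PARSE:-, VALIDATE:-, TRANSFORM:-, EMIT:-] out:P5(v=0); in:-
Emitted by tick 9: ['P1', 'P2', 'P3', 'P4', 'P5']

Answer: 5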